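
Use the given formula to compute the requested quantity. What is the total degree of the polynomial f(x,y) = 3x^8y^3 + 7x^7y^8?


Examine each term for its total degree (sum of exponents).
  Term '3x^8y^3' has total degree 8+3 = 11.
  Term '7x^7y^8' has total degree 7+8 = 15.
The maximum total degree among all terms is 15.

15


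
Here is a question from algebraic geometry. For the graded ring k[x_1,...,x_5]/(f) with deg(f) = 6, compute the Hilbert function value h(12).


For R = k[x_1,...,x_n]/(f) with f homogeneous of degree e:
The Hilbert series is (1 - t^e)/(1 - t)^n.
So h(d) = C(d+n-1, n-1) - C(d-e+n-1, n-1) for d >= e.
With n=5, e=6, d=12:
C(12+5-1, 5-1) = C(16, 4) = 1820
C(12-6+5-1, 5-1) = C(10, 4) = 210
h(12) = 1820 - 210 = 1610

1610


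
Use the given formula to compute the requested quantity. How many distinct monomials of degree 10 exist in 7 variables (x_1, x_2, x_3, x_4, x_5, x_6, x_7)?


The number of degree-10 monomials in 7 variables is C(d+n-1, n-1).
= C(10+7-1, 7-1) = C(16, 6)
= 8008

8008


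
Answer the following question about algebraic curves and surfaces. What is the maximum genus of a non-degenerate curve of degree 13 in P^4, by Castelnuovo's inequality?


Castelnuovo's bound: write d - 1 = m(r-1) + epsilon with 0 <= epsilon < r-1.
d - 1 = 13 - 1 = 12
r - 1 = 4 - 1 = 3
12 = 4*3 + 0, so m = 4, epsilon = 0
pi(d, r) = m(m-1)(r-1)/2 + m*epsilon
= 4*3*3/2 + 4*0
= 36/2 + 0
= 18 + 0 = 18

18


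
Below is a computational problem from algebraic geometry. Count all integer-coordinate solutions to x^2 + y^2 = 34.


Systematically check integer values of x where x^2 <= 34.
For each valid x, check if 34 - x^2 is a perfect square.
x=3: 34 - 9 = 25, sqrt = 5 (valid)
x=5: 34 - 25 = 9, sqrt = 3 (valid)
Total integer solutions found: 8

8


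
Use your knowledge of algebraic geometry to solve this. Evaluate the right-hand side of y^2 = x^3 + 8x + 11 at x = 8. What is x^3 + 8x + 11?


Compute x^3 + 8x + 11 at x = 8:
x^3 = 8^3 = 512
8*x = 8*8 = 64
Sum: 512 + 64 + 11 = 587

587


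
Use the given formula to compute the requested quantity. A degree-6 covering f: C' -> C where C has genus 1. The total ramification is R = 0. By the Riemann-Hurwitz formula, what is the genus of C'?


Riemann-Hurwitz formula: 2g' - 2 = d(2g - 2) + R
Given: d = 6, g = 1, R = 0
2g' - 2 = 6*(2*1 - 2) + 0
2g' - 2 = 6*0 + 0
2g' - 2 = 0 + 0 = 0
2g' = 2
g' = 1

1


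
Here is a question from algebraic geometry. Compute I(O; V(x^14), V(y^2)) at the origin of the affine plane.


The intersection multiplicity of V(x^a) and V(y^b) at the origin is:
I(O; V(x^14), V(y^2)) = dim_k(k[x,y]/(x^14, y^2))
A basis for k[x,y]/(x^14, y^2) is the set of monomials x^i * y^j
where 0 <= i < 14 and 0 <= j < 2.
The number of such monomials is 14 * 2 = 28

28


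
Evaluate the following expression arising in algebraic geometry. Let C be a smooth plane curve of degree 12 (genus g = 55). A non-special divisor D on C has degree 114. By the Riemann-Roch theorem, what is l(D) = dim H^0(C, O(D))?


First, compute the genus of a smooth plane curve of degree 12:
g = (d-1)(d-2)/2 = (12-1)(12-2)/2 = 55
For a non-special divisor D (i.e., h^1(D) = 0), Riemann-Roch gives:
l(D) = deg(D) - g + 1
Since deg(D) = 114 >= 2g - 1 = 109, D is non-special.
l(D) = 114 - 55 + 1 = 60

60


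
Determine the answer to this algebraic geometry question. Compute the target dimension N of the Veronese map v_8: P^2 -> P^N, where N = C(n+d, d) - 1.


The Veronese embedding v_d: P^n -> P^N maps each point to all
degree-d monomials in n+1 homogeneous coordinates.
N = C(n+d, d) - 1
N = C(2+8, 8) - 1
N = C(10, 8) - 1
C(10, 8) = 45
N = 45 - 1 = 44

44


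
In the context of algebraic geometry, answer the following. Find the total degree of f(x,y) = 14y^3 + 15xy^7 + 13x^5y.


Examine each term for its total degree (sum of exponents).
  Term '14y^3' has total degree 0+3 = 3.
  Term '15xy^7' has total degree 1+7 = 8.
  Term '13x^5y' has total degree 5+1 = 6.
The maximum total degree among all terms is 8.

8


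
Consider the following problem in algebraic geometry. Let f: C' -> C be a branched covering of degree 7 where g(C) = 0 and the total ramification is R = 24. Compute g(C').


Riemann-Hurwitz formula: 2g' - 2 = d(2g - 2) + R
Given: d = 7, g = 0, R = 24
2g' - 2 = 7*(2*0 - 2) + 24
2g' - 2 = 7*(-2) + 24
2g' - 2 = -14 + 24 = 10
2g' = 12
g' = 6

6


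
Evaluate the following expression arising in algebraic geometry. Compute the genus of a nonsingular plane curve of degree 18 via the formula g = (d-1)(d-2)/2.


Using the genus formula for smooth plane curves:
g = (d-1)(d-2)/2
g = (18-1)(18-2)/2
g = 17*16/2
g = 272/2 = 136

136


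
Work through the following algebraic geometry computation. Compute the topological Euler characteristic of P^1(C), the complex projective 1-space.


The complex projective space P^1 has one cell in each even real dimension 0, 2, ..., 2.
The cohomology groups are H^{2k}(P^1) = Z for k = 0,...,1, and 0 otherwise.
Euler characteristic = sum of Betti numbers = 1 per even-dimensional cohomology group.
chi(P^1) = 1 + 1 = 2

2


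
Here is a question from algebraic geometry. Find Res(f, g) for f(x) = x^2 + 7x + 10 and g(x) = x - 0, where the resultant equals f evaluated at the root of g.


For Res(f, x - c), we evaluate f at x = c.
f(0) = 0^2 + 7*0 + 10
= 0 + 0 + 10
= 0 + 10 = 10
Res(f, g) = 10

10


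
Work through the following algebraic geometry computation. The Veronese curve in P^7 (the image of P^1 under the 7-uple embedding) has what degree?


The rational normal curve in P^7 is the image of P^1 under the 7-uple Veronese.
A general hyperplane in P^7 pulls back to a degree-7 form on P^1, which has 7 zeros,
so the curve meets a general hyperplane in 7 points. Degree = 7.

7


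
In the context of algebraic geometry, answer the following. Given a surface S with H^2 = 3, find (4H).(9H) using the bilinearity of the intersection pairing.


Using bilinearity of the intersection pairing on a surface S:
(aH).(bH) = ab * (H.H)
We have H^2 = 3.
D.E = (4H).(9H) = 4*9*3
= 36*3
= 108

108


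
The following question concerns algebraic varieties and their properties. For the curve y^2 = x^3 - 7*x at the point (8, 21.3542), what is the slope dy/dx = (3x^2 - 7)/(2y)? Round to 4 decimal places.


Using implicit differentiation of y^2 = x^3 - 7*x:
2y * dy/dx = 3x^2 - 7
dy/dx = (3x^2 - 7)/(2y)
Numerator: 3*8^2 - 7 = 185
Denominator: 2*21.3542 = 42.7084
dy/dx = 185/42.7084 = 4.3317

4.3317


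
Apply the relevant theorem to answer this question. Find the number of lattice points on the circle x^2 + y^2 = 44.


Systematically check integer values of x where x^2 <= 44.
For each valid x, check if 44 - x^2 is a perfect square.
Total integer solutions found: 0

0


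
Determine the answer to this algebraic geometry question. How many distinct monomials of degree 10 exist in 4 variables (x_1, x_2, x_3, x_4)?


The number of degree-10 monomials in 4 variables is C(d+n-1, n-1).
= C(10+4-1, 4-1) = C(13, 3)
= 286

286


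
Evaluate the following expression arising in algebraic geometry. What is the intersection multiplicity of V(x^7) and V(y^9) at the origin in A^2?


The intersection multiplicity of V(x^a) and V(y^b) at the origin is:
I(O; V(x^7), V(y^9)) = dim_k(k[x,y]/(x^7, y^9))
A basis for k[x,y]/(x^7, y^9) is the set of monomials x^i * y^j
where 0 <= i < 7 and 0 <= j < 9.
The number of such monomials is 7 * 9 = 63

63


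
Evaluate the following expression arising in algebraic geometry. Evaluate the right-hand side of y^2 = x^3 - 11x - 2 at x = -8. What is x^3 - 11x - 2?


Compute x^3 - 11x - 2 at x = -8:
x^3 = (-8)^3 = -512
(-11)*x = (-11)*(-8) = 88
Sum: -512 + 88 - 2 = -426

-426


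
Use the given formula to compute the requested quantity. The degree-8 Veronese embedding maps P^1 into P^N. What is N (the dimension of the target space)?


The Veronese embedding v_d: P^n -> P^N maps each point to all
degree-d monomials in n+1 homogeneous coordinates.
N = C(n+d, d) - 1
N = C(1+8, 8) - 1
N = C(9, 8) - 1
C(9, 8) = 9
N = 9 - 1 = 8

8


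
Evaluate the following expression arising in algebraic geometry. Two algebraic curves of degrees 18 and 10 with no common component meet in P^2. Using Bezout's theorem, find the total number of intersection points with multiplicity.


Bezout's theorem states the intersection count equals the product of degrees.
Intersection count = 18 * 10 = 180

180


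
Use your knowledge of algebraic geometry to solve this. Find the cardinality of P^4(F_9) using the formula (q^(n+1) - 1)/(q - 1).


P^4(F_9) has (q^(n+1) - 1)/(q - 1) points.
= 9^4 + 9^3 + 9^2 + 9^1 + 9^0
= 6561 + 729 + 81 + 9 + 1
= 7381

7381


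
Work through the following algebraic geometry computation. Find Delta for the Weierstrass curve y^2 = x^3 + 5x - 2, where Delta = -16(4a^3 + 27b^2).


Compute each component:
4a^3 = 4*5^3 = 4*125 = 500
27b^2 = 27*(-2)^2 = 27*4 = 108
4a^3 + 27b^2 = 500 + 108 = 608
Delta = -16*608 = -9728

-9728


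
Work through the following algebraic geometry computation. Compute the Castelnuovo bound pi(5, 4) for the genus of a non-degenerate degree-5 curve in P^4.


Castelnuovo's bound: write d - 1 = m(r-1) + epsilon with 0 <= epsilon < r-1.
d - 1 = 5 - 1 = 4
r - 1 = 4 - 1 = 3
4 = 1*3 + 1, so m = 1, epsilon = 1
pi(d, r) = m(m-1)(r-1)/2 + m*epsilon
= 1*0*3/2 + 1*1
= 0/2 + 1
= 0 + 1 = 1

1


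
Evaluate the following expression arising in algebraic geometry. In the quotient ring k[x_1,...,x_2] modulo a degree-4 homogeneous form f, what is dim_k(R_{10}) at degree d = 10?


For R = k[x_1,...,x_n]/(f) with f homogeneous of degree e:
The Hilbert series is (1 - t^e)/(1 - t)^n.
So h(d) = C(d+n-1, n-1) - C(d-e+n-1, n-1) for d >= e.
With n=2, e=4, d=10:
C(10+2-1, 2-1) = C(11, 1) = 11
C(10-4+2-1, 2-1) = C(7, 1) = 7
h(10) = 11 - 7 = 4

4


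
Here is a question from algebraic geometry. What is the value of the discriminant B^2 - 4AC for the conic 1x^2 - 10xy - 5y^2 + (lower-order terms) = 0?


The discriminant of a conic Ax^2 + Bxy + Cy^2 + ... = 0 is B^2 - 4AC.
B^2 = (-10)^2 = 100
4AC = 4*1*(-5) = -20
Discriminant = 100 + 20 = 120

120


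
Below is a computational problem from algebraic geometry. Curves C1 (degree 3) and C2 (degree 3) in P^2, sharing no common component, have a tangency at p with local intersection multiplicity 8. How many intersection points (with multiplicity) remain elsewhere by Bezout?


By Bezout's theorem, the total intersection number is d1 * d2.
Total = 3 * 3 = 9
Intersection multiplicity at p = 8
Remaining intersections = 9 - 8 = 1

1


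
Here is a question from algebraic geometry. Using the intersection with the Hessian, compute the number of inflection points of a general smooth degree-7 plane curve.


For a general smooth plane curve C of degree d, the inflection points are
the intersection of C with its Hessian curve, which has degree 3(d-2).
By Bezout, the total intersection number is d * 3(d-2) = 7 * 15 = 105.
For a general curve every flex is ordinary, so each contributes
multiplicity 1 to C·Hess(C), and the number of distinct inflection
points is 3d(d-2).
Inflection points = 3*7*(7-2) = 3*7*5 = 105

105


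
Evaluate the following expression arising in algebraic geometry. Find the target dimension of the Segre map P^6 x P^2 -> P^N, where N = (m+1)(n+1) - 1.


The Segre embedding maps P^m x P^n into P^N via
all products of coordinates from each factor.
N = (m+1)(n+1) - 1
N = (6+1)(2+1) - 1
N = 7*3 - 1
N = 21 - 1 = 20

20


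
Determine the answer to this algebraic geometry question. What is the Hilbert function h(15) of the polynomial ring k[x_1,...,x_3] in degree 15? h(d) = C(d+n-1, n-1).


The Hilbert function for the polynomial ring in 3 variables is:
h(d) = C(d+n-1, n-1)
h(15) = C(15+3-1, 3-1) = C(17, 2)
= 17! / (2! * 15!)
= 136

136


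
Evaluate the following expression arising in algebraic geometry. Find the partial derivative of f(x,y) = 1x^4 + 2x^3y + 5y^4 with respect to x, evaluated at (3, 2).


df/dx = 4*1*x^3 + 3*2*x^2*y
At (3,2): 4*1*3^3 + 3*2*3^2*2
= 108 + 108
= 216

216


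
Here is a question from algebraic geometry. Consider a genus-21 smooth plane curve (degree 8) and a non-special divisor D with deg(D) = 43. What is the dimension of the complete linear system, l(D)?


First, compute the genus of a smooth plane curve of degree 8:
g = (d-1)(d-2)/2 = (8-1)(8-2)/2 = 21
For a non-special divisor D (i.e., h^1(D) = 0), Riemann-Roch gives:
l(D) = deg(D) - g + 1
Since deg(D) = 43 >= 2g - 1 = 41, D is non-special.
l(D) = 43 - 21 + 1 = 23

23


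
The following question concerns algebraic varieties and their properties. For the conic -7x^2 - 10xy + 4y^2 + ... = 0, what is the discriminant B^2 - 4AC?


The discriminant of a conic Ax^2 + Bxy + Cy^2 + ... = 0 is B^2 - 4AC.
B^2 = (-10)^2 = 100
4AC = 4*(-7)*4 = -112
Discriminant = 100 + 112 = 212

212


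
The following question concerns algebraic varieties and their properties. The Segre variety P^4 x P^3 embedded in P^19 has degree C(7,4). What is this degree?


The degree of the Segre variety P^4 x P^3 is C(m+n, m).
= C(7, 4)
= 35

35


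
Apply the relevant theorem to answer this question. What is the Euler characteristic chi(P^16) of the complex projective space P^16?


The complex projective space P^16 has one cell in each even real dimension 0, 2, ..., 32.
The cohomology groups are H^{2k}(P^16) = Z for k = 0,...,16, and 0 otherwise.
Euler characteristic = sum of Betti numbers = 1 per even-dimensional cohomology group.
chi(P^16) = 16 + 1 = 17

17


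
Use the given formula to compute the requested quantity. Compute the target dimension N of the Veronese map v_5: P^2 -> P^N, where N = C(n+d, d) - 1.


The Veronese embedding v_d: P^n -> P^N maps each point to all
degree-d monomials in n+1 homogeneous coordinates.
N = C(n+d, d) - 1
N = C(2+5, 5) - 1
N = C(7, 5) - 1
C(7, 5) = 21
N = 21 - 1 = 20

20


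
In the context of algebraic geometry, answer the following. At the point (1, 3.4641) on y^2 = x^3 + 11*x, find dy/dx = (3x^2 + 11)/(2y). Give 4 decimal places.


Using implicit differentiation of y^2 = x^3 + 11*x:
2y * dy/dx = 3x^2 + 11
dy/dx = (3x^2 + 11)/(2y)
Numerator: 3*1^2 + 11 = 14
Denominator: 2*3.4641 = 6.9282
dy/dx = 14/6.9282 = 2.0207

2.0207


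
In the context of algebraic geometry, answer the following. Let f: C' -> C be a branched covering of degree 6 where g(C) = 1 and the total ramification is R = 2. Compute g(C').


Riemann-Hurwitz formula: 2g' - 2 = d(2g - 2) + R
Given: d = 6, g = 1, R = 2
2g' - 2 = 6*(2*1 - 2) + 2
2g' - 2 = 6*0 + 2
2g' - 2 = 0 + 2 = 2
2g' = 4
g' = 2

2


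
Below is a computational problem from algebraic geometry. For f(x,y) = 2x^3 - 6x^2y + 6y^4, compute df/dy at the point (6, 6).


df/dy = (-6)*x^2 + 4*6*y^3
At (6,6): (-6)*6^2 + 4*6*6^3
= -216 + 5184
= 4968

4968


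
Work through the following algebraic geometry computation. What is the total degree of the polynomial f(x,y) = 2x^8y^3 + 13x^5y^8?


Examine each term for its total degree (sum of exponents).
  Term '2x^8y^3' has total degree 8+3 = 11.
  Term '13x^5y^8' has total degree 5+8 = 13.
The maximum total degree among all terms is 13.

13


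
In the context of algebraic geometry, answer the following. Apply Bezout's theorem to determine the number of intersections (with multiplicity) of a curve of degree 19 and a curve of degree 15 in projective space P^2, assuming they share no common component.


Bezout's theorem states the intersection count equals the product of degrees.
Intersection count = 19 * 15 = 285

285


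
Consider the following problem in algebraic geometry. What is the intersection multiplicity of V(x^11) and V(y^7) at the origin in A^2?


The intersection multiplicity of V(x^a) and V(y^b) at the origin is:
I(O; V(x^11), V(y^7)) = dim_k(k[x,y]/(x^11, y^7))
A basis for k[x,y]/(x^11, y^7) is the set of monomials x^i * y^j
where 0 <= i < 11 and 0 <= j < 7.
The number of such monomials is 11 * 7 = 77

77


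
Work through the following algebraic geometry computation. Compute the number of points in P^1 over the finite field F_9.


P^1(F_9) has (q^(n+1) - 1)/(q - 1) points.
= 9^1 + 9^0
= 9 + 1
= 10

10


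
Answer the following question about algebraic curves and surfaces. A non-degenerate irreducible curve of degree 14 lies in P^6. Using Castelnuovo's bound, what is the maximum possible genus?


Castelnuovo's bound: write d - 1 = m(r-1) + epsilon with 0 <= epsilon < r-1.
d - 1 = 14 - 1 = 13
r - 1 = 6 - 1 = 5
13 = 2*5 + 3, so m = 2, epsilon = 3
pi(d, r) = m(m-1)(r-1)/2 + m*epsilon
= 2*1*5/2 + 2*3
= 10/2 + 6
= 5 + 6 = 11

11


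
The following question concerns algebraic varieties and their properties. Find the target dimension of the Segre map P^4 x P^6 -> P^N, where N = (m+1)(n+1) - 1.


The Segre embedding maps P^m x P^n into P^N via
all products of coordinates from each factor.
N = (m+1)(n+1) - 1
N = (4+1)(6+1) - 1
N = 5*7 - 1
N = 35 - 1 = 34

34


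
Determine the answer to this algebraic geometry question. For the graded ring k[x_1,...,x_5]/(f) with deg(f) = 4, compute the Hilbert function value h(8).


For R = k[x_1,...,x_n]/(f) with f homogeneous of degree e:
The Hilbert series is (1 - t^e)/(1 - t)^n.
So h(d) = C(d+n-1, n-1) - C(d-e+n-1, n-1) for d >= e.
With n=5, e=4, d=8:
C(8+5-1, 5-1) = C(12, 4) = 495
C(8-4+5-1, 5-1) = C(8, 4) = 70
h(8) = 495 - 70 = 425

425


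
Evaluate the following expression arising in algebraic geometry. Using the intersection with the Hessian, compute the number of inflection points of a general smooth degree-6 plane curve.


For a general smooth plane curve C of degree d, the inflection points are
the intersection of C with its Hessian curve, which has degree 3(d-2).
By Bezout, the total intersection number is d * 3(d-2) = 6 * 12 = 72.
For a general curve every flex is ordinary, so each contributes
multiplicity 1 to C·Hess(C), and the number of distinct inflection
points is 3d(d-2).
Inflection points = 3*6*(6-2) = 3*6*4 = 72

72


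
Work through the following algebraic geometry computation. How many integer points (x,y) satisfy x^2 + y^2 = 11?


Systematically check integer values of x where x^2 <= 11.
For each valid x, check if 11 - x^2 is a perfect square.
Total integer solutions found: 0

0


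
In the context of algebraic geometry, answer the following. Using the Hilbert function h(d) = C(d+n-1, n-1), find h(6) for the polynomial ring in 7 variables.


The Hilbert function for the polynomial ring in 7 variables is:
h(d) = C(d+n-1, n-1)
h(6) = C(6+7-1, 7-1) = C(12, 6)
= 12! / (6! * 6!)
= 924

924


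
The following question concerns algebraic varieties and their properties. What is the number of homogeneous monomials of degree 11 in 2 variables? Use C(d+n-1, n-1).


The number of degree-11 monomials in 2 variables is C(d+n-1, n-1).
= C(11+2-1, 2-1) = C(12, 1)
= 12

12


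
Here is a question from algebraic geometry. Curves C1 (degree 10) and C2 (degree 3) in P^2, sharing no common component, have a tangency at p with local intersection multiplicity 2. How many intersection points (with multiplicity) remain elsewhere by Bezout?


By Bezout's theorem, the total intersection number is d1 * d2.
Total = 10 * 3 = 30
Intersection multiplicity at p = 2
Remaining intersections = 30 - 2 = 28

28


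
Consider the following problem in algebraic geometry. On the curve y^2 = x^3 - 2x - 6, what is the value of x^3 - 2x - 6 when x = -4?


Compute x^3 - 2x - 6 at x = -4:
x^3 = (-4)^3 = -64
(-2)*x = (-2)*(-4) = 8
Sum: -64 + 8 - 6 = -62

-62


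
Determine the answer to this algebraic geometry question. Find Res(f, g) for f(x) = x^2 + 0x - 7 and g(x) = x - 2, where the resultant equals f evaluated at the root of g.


For Res(f, x - c), we evaluate f at x = c.
f(2) = 2^2 + 0*2 - 7
= 4 + 0 - 7
= 4 - 7 = -3
Res(f, g) = -3

-3


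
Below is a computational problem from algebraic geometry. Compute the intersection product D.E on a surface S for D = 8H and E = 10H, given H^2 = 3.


Using bilinearity of the intersection pairing on a surface S:
(aH).(bH) = ab * (H.H)
We have H^2 = 3.
D.E = (8H).(10H) = 8*10*3
= 80*3
= 240

240


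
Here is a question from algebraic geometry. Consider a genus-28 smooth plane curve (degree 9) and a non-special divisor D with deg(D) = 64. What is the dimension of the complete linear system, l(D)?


First, compute the genus of a smooth plane curve of degree 9:
g = (d-1)(d-2)/2 = (9-1)(9-2)/2 = 28
For a non-special divisor D (i.e., h^1(D) = 0), Riemann-Roch gives:
l(D) = deg(D) - g + 1
Since deg(D) = 64 >= 2g - 1 = 55, D is non-special.
l(D) = 64 - 28 + 1 = 37

37


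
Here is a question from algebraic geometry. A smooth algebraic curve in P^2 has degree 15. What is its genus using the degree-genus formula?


Using the genus formula for smooth plane curves:
g = (d-1)(d-2)/2
g = (15-1)(15-2)/2
g = 14*13/2
g = 182/2 = 91

91


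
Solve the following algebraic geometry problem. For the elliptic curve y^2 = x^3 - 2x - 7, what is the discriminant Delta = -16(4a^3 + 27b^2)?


Compute each component:
4a^3 = 4*(-2)^3 = 4*(-8) = -32
27b^2 = 27*(-7)^2 = 27*49 = 1323
4a^3 + 27b^2 = -32 + 1323 = 1291
Delta = -16*1291 = -20656

-20656


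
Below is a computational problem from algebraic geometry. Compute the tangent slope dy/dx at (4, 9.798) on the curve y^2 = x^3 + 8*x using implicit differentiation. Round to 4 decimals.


Using implicit differentiation of y^2 = x^3 + 8*x:
2y * dy/dx = 3x^2 + 8
dy/dx = (3x^2 + 8)/(2y)
Numerator: 3*4^2 + 8 = 56
Denominator: 2*9.798 = 19.596
dy/dx = 56/19.596 = 2.8577

2.8577


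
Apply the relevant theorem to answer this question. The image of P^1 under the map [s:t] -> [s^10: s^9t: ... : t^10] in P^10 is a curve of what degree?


The rational normal curve in P^10 is the image of P^1 under the 10-uple Veronese.
A general hyperplane in P^10 pulls back to a degree-10 form on P^1, which has 10 zeros,
so the curve meets a general hyperplane in 10 points. Degree = 10.

10


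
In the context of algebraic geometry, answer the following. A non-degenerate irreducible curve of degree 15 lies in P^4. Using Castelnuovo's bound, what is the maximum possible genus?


Castelnuovo's bound: write d - 1 = m(r-1) + epsilon with 0 <= epsilon < r-1.
d - 1 = 15 - 1 = 14
r - 1 = 4 - 1 = 3
14 = 4*3 + 2, so m = 4, epsilon = 2
pi(d, r) = m(m-1)(r-1)/2 + m*epsilon
= 4*3*3/2 + 4*2
= 36/2 + 8
= 18 + 8 = 26

26


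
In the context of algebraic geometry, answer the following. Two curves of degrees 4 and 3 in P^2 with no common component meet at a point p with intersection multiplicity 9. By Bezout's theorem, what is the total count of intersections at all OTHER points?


By Bezout's theorem, the total intersection number is d1 * d2.
Total = 4 * 3 = 12
Intersection multiplicity at p = 9
Remaining intersections = 12 - 9 = 3

3


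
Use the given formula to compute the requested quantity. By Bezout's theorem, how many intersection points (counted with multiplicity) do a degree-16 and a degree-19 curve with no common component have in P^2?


Bezout's theorem states the intersection count equals the product of degrees.
Intersection count = 16 * 19 = 304

304


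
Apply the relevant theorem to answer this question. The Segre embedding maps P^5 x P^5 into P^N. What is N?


The Segre embedding maps P^m x P^n into P^N via
all products of coordinates from each factor.
N = (m+1)(n+1) - 1
N = (5+1)(5+1) - 1
N = 6*6 - 1
N = 36 - 1 = 35

35


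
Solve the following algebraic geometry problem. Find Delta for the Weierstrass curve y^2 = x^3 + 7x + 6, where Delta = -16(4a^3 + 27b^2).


Compute each component:
4a^3 = 4*7^3 = 4*343 = 1372
27b^2 = 27*6^2 = 27*36 = 972
4a^3 + 27b^2 = 1372 + 972 = 2344
Delta = -16*2344 = -37504

-37504


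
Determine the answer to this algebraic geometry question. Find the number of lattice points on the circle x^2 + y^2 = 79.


Systematically check integer values of x where x^2 <= 79.
For each valid x, check if 79 - x^2 is a perfect square.
Total integer solutions found: 0

0


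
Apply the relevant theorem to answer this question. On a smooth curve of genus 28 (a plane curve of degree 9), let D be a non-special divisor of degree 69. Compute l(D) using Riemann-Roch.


First, compute the genus of a smooth plane curve of degree 9:
g = (d-1)(d-2)/2 = (9-1)(9-2)/2 = 28
For a non-special divisor D (i.e., h^1(D) = 0), Riemann-Roch gives:
l(D) = deg(D) - g + 1
Since deg(D) = 69 >= 2g - 1 = 55, D is non-special.
l(D) = 69 - 28 + 1 = 42

42


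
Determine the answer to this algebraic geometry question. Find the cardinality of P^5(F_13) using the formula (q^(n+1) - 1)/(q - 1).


P^5(F_13) has (q^(n+1) - 1)/(q - 1) points.
= 13^5 + 13^4 + 13^3 + 13^2 + 13^1 + 13^0
= 371293 + 28561 + 2197 + 169 + 13 + 1
= 402234

402234


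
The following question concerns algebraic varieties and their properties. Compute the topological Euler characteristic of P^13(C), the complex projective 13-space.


The complex projective space P^13 has one cell in each even real dimension 0, 2, ..., 26.
The cohomology groups are H^{2k}(P^13) = Z for k = 0,...,13, and 0 otherwise.
Euler characteristic = sum of Betti numbers = 1 per even-dimensional cohomology group.
chi(P^13) = 13 + 1 = 14

14


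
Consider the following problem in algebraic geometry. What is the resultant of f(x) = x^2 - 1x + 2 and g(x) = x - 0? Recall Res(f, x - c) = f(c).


For Res(f, x - c), we evaluate f at x = c.
f(0) = 0^2 - 1*0 + 2
= 0 + 0 + 2
= 0 + 2 = 2
Res(f, g) = 2

2


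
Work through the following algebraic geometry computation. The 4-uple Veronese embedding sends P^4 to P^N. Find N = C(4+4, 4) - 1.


The Veronese embedding v_d: P^n -> P^N maps each point to all
degree-d monomials in n+1 homogeneous coordinates.
N = C(n+d, d) - 1
N = C(4+4, 4) - 1
N = C(8, 4) - 1
C(8, 4) = 70
N = 70 - 1 = 69

69


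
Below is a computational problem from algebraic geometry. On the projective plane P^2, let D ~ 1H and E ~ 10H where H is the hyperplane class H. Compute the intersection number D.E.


Using bilinearity of the intersection pairing on the projective plane P^2:
(aH).(bH) = ab * (H.H)
We have H^2 = 1 (Bezout).
D.E = (1H).(10H) = 1*10*1
= 10*1
= 10

10


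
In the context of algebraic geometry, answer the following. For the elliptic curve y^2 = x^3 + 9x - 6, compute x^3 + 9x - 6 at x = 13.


Compute x^3 + 9x - 6 at x = 13:
x^3 = 13^3 = 2197
9*x = 9*13 = 117
Sum: 2197 + 117 - 6 = 2308

2308


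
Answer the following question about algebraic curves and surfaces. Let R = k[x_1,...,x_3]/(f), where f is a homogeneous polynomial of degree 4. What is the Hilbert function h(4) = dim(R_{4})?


For R = k[x_1,...,x_n]/(f) with f homogeneous of degree e:
The Hilbert series is (1 - t^e)/(1 - t)^n.
So h(d) = C(d+n-1, n-1) - C(d-e+n-1, n-1) for d >= e.
With n=3, e=4, d=4:
C(4+3-1, 3-1) = C(6, 2) = 15
C(4-4+3-1, 3-1) = C(2, 2) = 1
h(4) = 15 - 1 = 14

14


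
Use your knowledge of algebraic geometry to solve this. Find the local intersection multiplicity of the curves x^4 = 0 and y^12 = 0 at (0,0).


The intersection multiplicity of V(x^a) and V(y^b) at the origin is:
I(O; V(x^4), V(y^12)) = dim_k(k[x,y]/(x^4, y^12))
A basis for k[x,y]/(x^4, y^12) is the set of monomials x^i * y^j
where 0 <= i < 4 and 0 <= j < 12.
The number of such monomials is 4 * 12 = 48

48


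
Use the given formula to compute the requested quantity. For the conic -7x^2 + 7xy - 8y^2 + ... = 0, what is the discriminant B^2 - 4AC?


The discriminant of a conic Ax^2 + Bxy + Cy^2 + ... = 0 is B^2 - 4AC.
B^2 = 7^2 = 49
4AC = 4*(-7)*(-8) = 224
Discriminant = 49 - 224 = -175

-175


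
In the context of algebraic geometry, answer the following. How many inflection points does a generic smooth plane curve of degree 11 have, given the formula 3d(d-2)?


For a general smooth plane curve C of degree d, the inflection points are
the intersection of C with its Hessian curve, which has degree 3(d-2).
By Bezout, the total intersection number is d * 3(d-2) = 11 * 27 = 297.
For a general curve every flex is ordinary, so each contributes
multiplicity 1 to C·Hess(C), and the number of distinct inflection
points is 3d(d-2).
Inflection points = 3*11*(11-2) = 3*11*9 = 297

297


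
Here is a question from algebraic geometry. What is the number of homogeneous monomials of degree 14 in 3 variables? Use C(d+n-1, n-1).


The number of degree-14 monomials in 3 variables is C(d+n-1, n-1).
= C(14+3-1, 3-1) = C(16, 2)
= 120

120


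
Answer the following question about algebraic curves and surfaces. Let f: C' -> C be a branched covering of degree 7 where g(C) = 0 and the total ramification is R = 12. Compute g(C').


Riemann-Hurwitz formula: 2g' - 2 = d(2g - 2) + R
Given: d = 7, g = 0, R = 12
2g' - 2 = 7*(2*0 - 2) + 12
2g' - 2 = 7*(-2) + 12
2g' - 2 = -14 + 12 = -2
2g' = 0
g' = 0

0


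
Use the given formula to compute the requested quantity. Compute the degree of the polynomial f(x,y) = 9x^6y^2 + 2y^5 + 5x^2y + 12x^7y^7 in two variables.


Examine each term for its total degree (sum of exponents).
  Term '9x^6y^2' has total degree 6+2 = 8.
  Term '2y^5' has total degree 0+5 = 5.
  Term '5x^2y' has total degree 2+1 = 3.
  Term '12x^7y^7' has total degree 7+7 = 14.
The maximum total degree among all terms is 14.

14


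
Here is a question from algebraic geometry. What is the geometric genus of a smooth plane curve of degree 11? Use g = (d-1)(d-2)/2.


Using the genus formula for smooth plane curves:
g = (d-1)(d-2)/2
g = (11-1)(11-2)/2
g = 10*9/2
g = 90/2 = 45

45


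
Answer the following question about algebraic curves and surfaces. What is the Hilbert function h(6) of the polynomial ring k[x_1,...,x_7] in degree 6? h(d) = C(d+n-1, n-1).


The Hilbert function for the polynomial ring in 7 variables is:
h(d) = C(d+n-1, n-1)
h(6) = C(6+7-1, 7-1) = C(12, 6)
= 12! / (6! * 6!)
= 924

924


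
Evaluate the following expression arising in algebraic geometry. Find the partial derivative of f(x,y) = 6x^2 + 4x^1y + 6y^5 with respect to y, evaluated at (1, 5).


df/dy = 4*x^1 + 5*6*y^4
At (1,5): 4*1^1 + 5*6*5^4
= 4 + 18750
= 18754

18754


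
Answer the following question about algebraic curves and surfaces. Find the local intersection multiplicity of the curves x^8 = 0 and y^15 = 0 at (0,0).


The intersection multiplicity of V(x^a) and V(y^b) at the origin is:
I(O; V(x^8), V(y^15)) = dim_k(k[x,y]/(x^8, y^15))
A basis for k[x,y]/(x^8, y^15) is the set of monomials x^i * y^j
where 0 <= i < 8 and 0 <= j < 15.
The number of such monomials is 8 * 15 = 120

120


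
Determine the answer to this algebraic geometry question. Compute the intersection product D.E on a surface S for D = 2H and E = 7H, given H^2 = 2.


Using bilinearity of the intersection pairing on a surface S:
(aH).(bH) = ab * (H.H)
We have H^2 = 2.
D.E = (2H).(7H) = 2*7*2
= 14*2
= 28

28


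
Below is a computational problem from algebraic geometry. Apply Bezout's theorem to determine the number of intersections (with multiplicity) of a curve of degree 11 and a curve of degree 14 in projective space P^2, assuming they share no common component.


Bezout's theorem states the intersection count equals the product of degrees.
Intersection count = 11 * 14 = 154

154


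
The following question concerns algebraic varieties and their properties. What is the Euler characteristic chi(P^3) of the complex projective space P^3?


The complex projective space P^3 has one cell in each even real dimension 0, 2, ..., 6.
The cohomology groups are H^{2k}(P^3) = Z for k = 0,...,3, and 0 otherwise.
Euler characteristic = sum of Betti numbers = 1 per even-dimensional cohomology group.
chi(P^3) = 3 + 1 = 4

4


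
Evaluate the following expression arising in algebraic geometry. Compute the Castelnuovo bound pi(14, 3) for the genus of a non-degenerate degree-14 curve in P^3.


Castelnuovo's bound: write d - 1 = m(r-1) + epsilon with 0 <= epsilon < r-1.
d - 1 = 14 - 1 = 13
r - 1 = 3 - 1 = 2
13 = 6*2 + 1, so m = 6, epsilon = 1
pi(d, r) = m(m-1)(r-1)/2 + m*epsilon
= 6*5*2/2 + 6*1
= 60/2 + 6
= 30 + 6 = 36

36


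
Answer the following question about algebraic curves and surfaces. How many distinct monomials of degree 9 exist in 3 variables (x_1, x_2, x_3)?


The number of degree-9 monomials in 3 variables is C(d+n-1, n-1).
= C(9+3-1, 3-1) = C(11, 2)
= 55

55


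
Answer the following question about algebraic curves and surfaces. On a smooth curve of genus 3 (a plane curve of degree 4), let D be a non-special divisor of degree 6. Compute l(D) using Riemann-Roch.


First, compute the genus of a smooth plane curve of degree 4:
g = (d-1)(d-2)/2 = (4-1)(4-2)/2 = 3
For a non-special divisor D (i.e., h^1(D) = 0), Riemann-Roch gives:
l(D) = deg(D) - g + 1
Since deg(D) = 6 >= 2g - 1 = 5, D is non-special.
l(D) = 6 - 3 + 1 = 4

4


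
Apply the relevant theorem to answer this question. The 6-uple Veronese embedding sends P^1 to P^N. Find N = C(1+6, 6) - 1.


The Veronese embedding v_d: P^n -> P^N maps each point to all
degree-d monomials in n+1 homogeneous coordinates.
N = C(n+d, d) - 1
N = C(1+6, 6) - 1
N = C(7, 6) - 1
C(7, 6) = 7
N = 7 - 1 = 6

6


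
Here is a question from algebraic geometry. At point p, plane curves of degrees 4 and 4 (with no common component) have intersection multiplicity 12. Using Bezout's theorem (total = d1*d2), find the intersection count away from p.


By Bezout's theorem, the total intersection number is d1 * d2.
Total = 4 * 4 = 16
Intersection multiplicity at p = 12
Remaining intersections = 16 - 12 = 4

4


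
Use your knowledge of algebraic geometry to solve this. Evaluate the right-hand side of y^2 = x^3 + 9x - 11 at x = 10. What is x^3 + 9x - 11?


Compute x^3 + 9x - 11 at x = 10:
x^3 = 10^3 = 1000
9*x = 9*10 = 90
Sum: 1000 + 90 - 11 = 1079

1079


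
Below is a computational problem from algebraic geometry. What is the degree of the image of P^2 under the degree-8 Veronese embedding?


The Veronese variety v_8(P^2) has degree d^r.
d^r = 8^2 = 64

64


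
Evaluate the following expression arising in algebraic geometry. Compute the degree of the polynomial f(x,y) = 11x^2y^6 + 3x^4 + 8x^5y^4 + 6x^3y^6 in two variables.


Examine each term for its total degree (sum of exponents).
  Term '11x^2y^6' has total degree 2+6 = 8.
  Term '3x^4' has total degree 4+0 = 4.
  Term '8x^5y^4' has total degree 5+4 = 9.
  Term '6x^3y^6' has total degree 3+6 = 9.
The maximum total degree among all terms is 9.

9


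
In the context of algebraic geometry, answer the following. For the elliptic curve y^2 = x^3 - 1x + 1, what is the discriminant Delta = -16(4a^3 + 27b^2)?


Compute each component:
4a^3 = 4*(-1)^3 = 4*(-1) = -4
27b^2 = 27*1^2 = 27*1 = 27
4a^3 + 27b^2 = -4 + 27 = 23
Delta = -16*23 = -368

-368


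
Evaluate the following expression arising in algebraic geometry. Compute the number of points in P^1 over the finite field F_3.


P^1(F_3) has (q^(n+1) - 1)/(q - 1) points.
= 3^1 + 3^0
= 3 + 1
= 4

4


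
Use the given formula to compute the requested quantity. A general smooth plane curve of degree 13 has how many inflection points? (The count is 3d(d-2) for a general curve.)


For a general smooth plane curve C of degree d, the inflection points are
the intersection of C with its Hessian curve, which has degree 3(d-2).
By Bezout, the total intersection number is d * 3(d-2) = 13 * 33 = 429.
For a general curve every flex is ordinary, so each contributes
multiplicity 1 to C·Hess(C), and the number of distinct inflection
points is 3d(d-2).
Inflection points = 3*13*(13-2) = 3*13*11 = 429

429


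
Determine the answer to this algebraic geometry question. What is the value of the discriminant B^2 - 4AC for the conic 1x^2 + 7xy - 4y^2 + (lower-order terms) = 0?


The discriminant of a conic Ax^2 + Bxy + Cy^2 + ... = 0 is B^2 - 4AC.
B^2 = 7^2 = 49
4AC = 4*1*(-4) = -16
Discriminant = 49 + 16 = 65

65


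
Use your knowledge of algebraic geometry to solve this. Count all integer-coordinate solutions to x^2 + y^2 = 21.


Systematically check integer values of x where x^2 <= 21.
For each valid x, check if 21 - x^2 is a perfect square.
Total integer solutions found: 0

0


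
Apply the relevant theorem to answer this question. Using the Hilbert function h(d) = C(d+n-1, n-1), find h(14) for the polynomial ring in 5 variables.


The Hilbert function for the polynomial ring in 5 variables is:
h(d) = C(d+n-1, n-1)
h(14) = C(14+5-1, 5-1) = C(18, 4)
= 18! / (4! * 14!)
= 3060

3060


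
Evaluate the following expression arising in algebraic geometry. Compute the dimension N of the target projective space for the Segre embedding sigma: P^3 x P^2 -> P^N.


The Segre embedding maps P^m x P^n into P^N via
all products of coordinates from each factor.
N = (m+1)(n+1) - 1
N = (3+1)(2+1) - 1
N = 4*3 - 1
N = 12 - 1 = 11

11


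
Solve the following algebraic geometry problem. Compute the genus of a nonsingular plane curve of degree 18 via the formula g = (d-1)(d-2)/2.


Using the genus formula for smooth plane curves:
g = (d-1)(d-2)/2
g = (18-1)(18-2)/2
g = 17*16/2
g = 272/2 = 136

136


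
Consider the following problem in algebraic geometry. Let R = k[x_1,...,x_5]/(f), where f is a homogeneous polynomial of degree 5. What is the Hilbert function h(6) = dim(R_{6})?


For R = k[x_1,...,x_n]/(f) with f homogeneous of degree e:
The Hilbert series is (1 - t^e)/(1 - t)^n.
So h(d) = C(d+n-1, n-1) - C(d-e+n-1, n-1) for d >= e.
With n=5, e=5, d=6:
C(6+5-1, 5-1) = C(10, 4) = 210
C(6-5+5-1, 5-1) = C(5, 4) = 5
h(6) = 210 - 5 = 205

205


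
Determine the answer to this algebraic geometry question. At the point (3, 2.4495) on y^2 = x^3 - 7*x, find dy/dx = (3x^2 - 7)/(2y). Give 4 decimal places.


Using implicit differentiation of y^2 = x^3 - 7*x:
2y * dy/dx = 3x^2 - 7
dy/dx = (3x^2 - 7)/(2y)
Numerator: 3*3^2 - 7 = 20
Denominator: 2*2.4495 = 4.899
dy/dx = 20/4.899 = 4.0825

4.0825


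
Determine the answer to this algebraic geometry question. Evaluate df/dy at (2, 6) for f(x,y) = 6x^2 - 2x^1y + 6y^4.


df/dy = (-2)*x^1 + 4*6*y^3
At (2,6): (-2)*2^1 + 4*6*6^3
= -4 + 5184
= 5180

5180


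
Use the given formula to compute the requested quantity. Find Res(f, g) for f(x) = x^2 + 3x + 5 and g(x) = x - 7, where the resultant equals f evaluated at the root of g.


For Res(f, x - c), we evaluate f at x = c.
f(7) = 7^2 + 3*7 + 5
= 49 + 21 + 5
= 70 + 5 = 75
Res(f, g) = 75

75


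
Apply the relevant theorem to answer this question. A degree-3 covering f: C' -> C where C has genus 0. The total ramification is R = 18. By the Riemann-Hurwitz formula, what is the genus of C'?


Riemann-Hurwitz formula: 2g' - 2 = d(2g - 2) + R
Given: d = 3, g = 0, R = 18
2g' - 2 = 3*(2*0 - 2) + 18
2g' - 2 = 3*(-2) + 18
2g' - 2 = -6 + 18 = 12
2g' = 14
g' = 7

7


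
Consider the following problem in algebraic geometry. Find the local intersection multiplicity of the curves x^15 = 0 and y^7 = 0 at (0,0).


The intersection multiplicity of V(x^a) and V(y^b) at the origin is:
I(O; V(x^15), V(y^7)) = dim_k(k[x,y]/(x^15, y^7))
A basis for k[x,y]/(x^15, y^7) is the set of monomials x^i * y^j
where 0 <= i < 15 and 0 <= j < 7.
The number of such monomials is 15 * 7 = 105

105


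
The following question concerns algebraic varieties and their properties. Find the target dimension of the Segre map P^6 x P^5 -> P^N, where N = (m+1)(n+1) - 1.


The Segre embedding maps P^m x P^n into P^N via
all products of coordinates from each factor.
N = (m+1)(n+1) - 1
N = (6+1)(5+1) - 1
N = 7*6 - 1
N = 42 - 1 = 41

41


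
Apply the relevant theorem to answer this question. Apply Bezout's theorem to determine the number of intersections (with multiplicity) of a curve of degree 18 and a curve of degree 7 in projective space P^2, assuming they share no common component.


Bezout's theorem states the intersection count equals the product of degrees.
Intersection count = 18 * 7 = 126

126
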